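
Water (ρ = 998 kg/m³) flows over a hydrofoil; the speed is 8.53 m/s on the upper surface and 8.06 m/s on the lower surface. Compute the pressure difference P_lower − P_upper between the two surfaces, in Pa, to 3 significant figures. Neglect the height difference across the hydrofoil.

ΔP ≈ 3890 Pa

Bernoulli (same height): P_lower − P_upper = ½ρ(v_upper² − v_lower²).
ΔP = ½·998·(8.53² − 8.06²) = 3890 Pa.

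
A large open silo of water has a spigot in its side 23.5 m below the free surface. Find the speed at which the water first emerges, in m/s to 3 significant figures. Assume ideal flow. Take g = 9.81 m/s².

Torricelli's result v = √(2gh) gives v = √(2·9.81·23.5) = 21.5 m/s.

v ≈ 21.5 m/s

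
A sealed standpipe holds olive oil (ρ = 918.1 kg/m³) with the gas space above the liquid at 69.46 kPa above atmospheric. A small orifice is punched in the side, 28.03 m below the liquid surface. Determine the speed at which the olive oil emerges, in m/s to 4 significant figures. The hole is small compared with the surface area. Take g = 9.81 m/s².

v ≈ 26.48 m/s

Take point 1 at the surface (v₁ ≈ 0) and point 2 at the hole (at atmospheric pressure). Bernoulli: P₁ + ρg h = P_atm + ½ρv₂².
With P₁ − P_atm = 69460 Pa, v₂ = √(2gh + 2ΔP/ρ) = √(2·9.81·28.03 + 2·69460/918.1) = 26.48 m/s.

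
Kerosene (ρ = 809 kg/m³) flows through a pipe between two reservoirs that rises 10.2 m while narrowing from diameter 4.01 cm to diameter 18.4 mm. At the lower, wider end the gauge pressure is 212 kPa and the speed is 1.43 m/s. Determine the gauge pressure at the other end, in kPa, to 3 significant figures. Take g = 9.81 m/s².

Continuity gives A₁v₁ = A₂v₂, so v₂ = (12.6 cm²)/(2.66 cm²) × 1.43 m/s = 6.79 m/s.
Bernoulli: P₁ + ½ρv₁² + ρg h₁ = P₂ + ½ρv₂² + ρg h₂, so P₂ = P₁ + ½ρ(v₁² − v₂²) − ρg(h₂ − h₁).
P₂ = 212000 + ½·809·(1.43² − 6.79²) − 809·9.81·(+10.2) = 212000 + (-17800) − (81000) = 113000 Pa.

113 kPa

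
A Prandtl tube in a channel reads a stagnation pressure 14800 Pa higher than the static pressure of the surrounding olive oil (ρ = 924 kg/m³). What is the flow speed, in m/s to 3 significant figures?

At the stagnation point the flow is brought to rest, so Bernoulli gives P_stag − P_static = ½ρv².
v = √(2ΔP/ρ) = √(2·14800/924) = 5.66 m/s.

v ≈ 5.66 m/s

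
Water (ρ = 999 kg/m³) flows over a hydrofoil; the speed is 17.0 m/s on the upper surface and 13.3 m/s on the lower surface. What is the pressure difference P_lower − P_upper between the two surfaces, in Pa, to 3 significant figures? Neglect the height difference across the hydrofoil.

Bernoulli (same height): P_lower − P_upper = ½ρ(v_upper² − v_lower²).
ΔP = ½·999·(17.0² − 13.3²) = 56000 Pa.

ΔP ≈ 56000 Pa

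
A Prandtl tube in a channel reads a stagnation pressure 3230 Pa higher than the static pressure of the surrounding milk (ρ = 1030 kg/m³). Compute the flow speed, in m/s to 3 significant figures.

v = 2.50 m/s

The dynamic pressure equals the rise in static pressure at the stagnation point: ΔP = ½ρv².
v = √(2ΔP/ρ) = √(2·3230/1030) = 2.50 m/s.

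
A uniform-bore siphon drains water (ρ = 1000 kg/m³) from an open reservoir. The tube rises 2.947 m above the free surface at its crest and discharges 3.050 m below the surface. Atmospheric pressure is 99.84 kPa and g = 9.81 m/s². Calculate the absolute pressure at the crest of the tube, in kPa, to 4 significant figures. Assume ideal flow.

41.01 kPa

Bernoulli surface→outlet gives ½v² = g·h_out, so v = √(2·9.81·3.050) = 7.736 m/s.
Continuity keeps v the same throughout the tube; from surface to crest, P_atm + 0 = P_top + ½ρv² + ρg·h_top.
P_top = 99840 − ½·1000·7.736² − 1000·9.81·2.947 = 41010 Pa.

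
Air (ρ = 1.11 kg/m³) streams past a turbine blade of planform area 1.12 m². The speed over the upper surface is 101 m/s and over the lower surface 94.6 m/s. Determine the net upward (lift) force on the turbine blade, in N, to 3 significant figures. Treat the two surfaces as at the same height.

With equal heights on the two surfaces, Bernoulli gives P_lower − P_upper = ½ρ(v_upper² − v_lower²).
ΔP = ½·1.11·(101² − 94.6²) = 695 Pa.
Lift = ΔP · A = 695 × 1.12 = 778 N.

F ≈ 778 N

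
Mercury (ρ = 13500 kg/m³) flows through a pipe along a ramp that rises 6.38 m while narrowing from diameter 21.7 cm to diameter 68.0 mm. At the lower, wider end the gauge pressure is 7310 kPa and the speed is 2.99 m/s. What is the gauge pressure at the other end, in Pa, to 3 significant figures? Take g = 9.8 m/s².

By continuity, v₂ = v₁·A₁/A₂ = 2.99·(370/36.3) = 30.4 m/s.
Energy conservation along the streamline gives P₂ = P₁ − ½ρ(v₂² − v₁²) − ρg(h₂ − h₁).
P₂ = 7310000 + ½·13500·(2.99² − 30.4²) − 13500·9.8·(+6.38) = 7310000 + (-6200000) − (844000) = 268000 Pa.

P₂ = 268000 Pa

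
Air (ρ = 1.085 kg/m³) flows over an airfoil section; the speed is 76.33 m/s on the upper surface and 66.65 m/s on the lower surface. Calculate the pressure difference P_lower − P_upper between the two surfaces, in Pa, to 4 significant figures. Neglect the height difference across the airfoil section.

ΔP ≈ 750.8 Pa

Bernoulli (same height): P_lower − P_upper = ½ρ(v_upper² − v_lower²).
ΔP = ½·1.085·(76.33² − 66.65²) = 750.8 Pa.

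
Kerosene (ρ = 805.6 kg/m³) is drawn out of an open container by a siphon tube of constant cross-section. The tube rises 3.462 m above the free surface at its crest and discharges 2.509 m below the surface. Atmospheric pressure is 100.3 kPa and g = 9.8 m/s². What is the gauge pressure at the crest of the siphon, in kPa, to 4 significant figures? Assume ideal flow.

P_gauge ≈ -47.14 kPa

The outlet speed comes from Torricelli: v = √(2g·2.509) = 7.013 m/s.
Continuity keeps v the same throughout the tube; from surface to crest, P_atm + 0 = P_top + ½ρv² + ρg·h_top.
P_top = 100300 − ½·805.6·7.013² − 805.6·9.8·3.462 = 53160 Pa. So P_gauge = P_top − P_atm = -47140 Pa.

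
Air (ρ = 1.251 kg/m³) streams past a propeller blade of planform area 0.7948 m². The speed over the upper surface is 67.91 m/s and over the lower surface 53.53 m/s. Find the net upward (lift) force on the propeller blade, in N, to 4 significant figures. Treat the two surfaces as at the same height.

F ≈ 868.2 N

From P + ½ρv² = const at equal height, P_low − P_up = ½ρ(v_up² − v_low²).
ΔP = ½·1.251·(67.91² − 53.53²) = 1092 Pa.
Lift = ΔP · A = 1092 × 0.7948 = 868.2 N.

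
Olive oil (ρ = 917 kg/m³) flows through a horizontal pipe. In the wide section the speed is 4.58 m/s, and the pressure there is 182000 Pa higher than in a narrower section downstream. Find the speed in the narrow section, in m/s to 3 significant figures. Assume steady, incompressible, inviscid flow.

With h₁ = h₂, rearranging Bernoulli gives v₂ = √(v₁² + 2ΔP/ρ).
v₂ = √(4.58² + 2·182000/917) = √(21.0 + 397) = 20.4 m/s.

v₂ ≈ 20.4 m/s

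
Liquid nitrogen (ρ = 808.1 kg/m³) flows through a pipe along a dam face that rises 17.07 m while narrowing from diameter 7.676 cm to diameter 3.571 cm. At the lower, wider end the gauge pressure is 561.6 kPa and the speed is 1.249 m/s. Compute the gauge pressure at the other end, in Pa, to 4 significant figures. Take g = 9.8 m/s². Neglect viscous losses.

P₂ ≈ 413600 Pa

Mass conservation (A₁v₁ = A₂v₂) gives v₂ = 1.249 × 46.28/10.02 = 5.771 m/s.
Bernoulli: P₁ + ½ρv₁² + ρg h₁ = P₂ + ½ρv₂² + ρg h₂, so P₂ = P₁ + ½ρ(v₁² − v₂²) − ρg(h₂ − h₁).
P₂ = 561600 + ½·808.1·(1.249² − 5.771²) − 808.1·9.8·(+17.07) = 561600 + (-12830) − (135200) = 413600 Pa.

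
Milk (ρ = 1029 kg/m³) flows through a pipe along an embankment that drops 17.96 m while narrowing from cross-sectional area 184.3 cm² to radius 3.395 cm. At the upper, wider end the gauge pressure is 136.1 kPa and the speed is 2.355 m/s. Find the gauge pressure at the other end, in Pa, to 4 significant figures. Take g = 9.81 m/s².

P₂ ≈ 246300 Pa

By continuity, v₂ = v₁·A₁/A₂ = 2.355·(184.3/36.21) = 11.99 m/s.
Applying Bernoulli between the two ends and solving for P₂: P₂ = P₁ + ½ρ(v₁² − v₂²) − ρgΔh.
P₂ = 136100 + ½·1029·(2.355² − 11.99²) − 1029·9.81·(−17.96) = 136100 + (-71070) − (-181300) = 246300 Pa.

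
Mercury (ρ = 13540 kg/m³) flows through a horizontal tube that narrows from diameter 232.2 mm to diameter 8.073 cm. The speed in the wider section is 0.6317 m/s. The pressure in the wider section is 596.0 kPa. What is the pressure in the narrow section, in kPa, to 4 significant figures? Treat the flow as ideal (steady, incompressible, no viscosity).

The volume flow rate is constant, so v₂ = (A₁/A₂)v₁ = (423.5/51.19)·0.6317 = 5.226 m/s.
The pipe is horizontal, so Bernoulli reduces to P₁ + ½ρv₁² = P₂ + ½ρv₂².
P₂ = P₁ − ½ρ(v₂² − v₁²) = 596000 − ½·13540·(5.226² − 0.6317²) = 596000 − 182200 = 413800 Pa.

P₂ ≈ 413.8 kPa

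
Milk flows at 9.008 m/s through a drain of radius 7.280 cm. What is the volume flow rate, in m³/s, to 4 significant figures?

Q = A·v = 0.01665 m² × 9.008 m/s = 0.1500 m³/s.

Q ≈ 0.1500 m³/s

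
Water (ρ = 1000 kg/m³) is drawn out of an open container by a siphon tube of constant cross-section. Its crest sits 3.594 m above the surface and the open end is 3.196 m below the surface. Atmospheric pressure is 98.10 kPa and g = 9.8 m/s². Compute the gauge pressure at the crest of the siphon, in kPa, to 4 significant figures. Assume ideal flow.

The outlet speed comes from Torricelli: v = √(2g·3.196) = 7.915 m/s.
With constant cross-section the crest speed equals v; applying Bernoulli from the surface up to the crest, P_top = P_atm − ½ρv² − ρg·h_top.
P_top = 98100 − ½·1000·7.915² − 1000·9.8·3.594 = 31560 Pa. So P_gauge = P_top − P_atm = -66540 Pa.

-66.54 kPa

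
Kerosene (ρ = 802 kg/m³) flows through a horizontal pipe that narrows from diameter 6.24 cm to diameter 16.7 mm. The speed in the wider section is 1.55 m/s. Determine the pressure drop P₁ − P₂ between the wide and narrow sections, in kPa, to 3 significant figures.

By continuity, v₂ = v₁·A₁/A₂ = 1.55·(30.6/2.19) = 21.6 m/s.
With no height change, Bernoulli's equation is P₁ + ½ρv₁² = P₂ + ½ρv₂².
P₁ − P₂ = ½·802·(21.6² − 1.55²) = ½·802·466 = 187000 Pa.

ΔP = 187 kPa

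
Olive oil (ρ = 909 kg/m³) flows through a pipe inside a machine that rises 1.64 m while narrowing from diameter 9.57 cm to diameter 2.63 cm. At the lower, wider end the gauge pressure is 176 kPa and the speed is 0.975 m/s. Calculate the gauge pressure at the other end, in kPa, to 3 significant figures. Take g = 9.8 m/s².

By continuity, v₂ = v₁·A₁/A₂ = 0.975·(71.9/5.43) = 12.9 m/s.
Bernoulli: P₁ + ½ρv₁² + ρg h₁ = P₂ + ½ρv₂² + ρg h₂, so P₂ = P₁ + ½ρ(v₁² − v₂²) − ρg(h₂ − h₁).
P₂ = 176000 + ½·909·(0.975² − 12.9²) − 909·9.8·(+1.64) = 176000 + (-75300) − (14600) = 86100 Pa.

86.1 kPa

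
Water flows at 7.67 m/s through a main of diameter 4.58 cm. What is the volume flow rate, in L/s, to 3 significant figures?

12.6 L/s

Q = A·v = 0.00165 m² × 7.67 m/s = 0.0126 m³/s.
Converting: 0.0126 m³/s × 1000 = 12.6 L/s.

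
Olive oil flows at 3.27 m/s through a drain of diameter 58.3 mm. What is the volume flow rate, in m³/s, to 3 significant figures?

Q ≈ 0.00873 m³/s

Q = A·v = 0.00267 m² × 3.27 m/s = 0.00873 m³/s.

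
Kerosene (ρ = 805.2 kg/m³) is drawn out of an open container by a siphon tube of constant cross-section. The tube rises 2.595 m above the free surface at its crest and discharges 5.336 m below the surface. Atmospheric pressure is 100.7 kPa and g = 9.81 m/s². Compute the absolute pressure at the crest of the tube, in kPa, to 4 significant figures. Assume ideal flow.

From the surface to the outlet (both open to atmosphere, surface at rest): v = √(2g·h_out) = √(2·9.81·5.336) = 10.23 m/s.
The bore is uniform, so the speed at the crest is the same v. Bernoulli surface→crest: P_atm = P_top + ½ρv² + ρg·h_top.
P_top = 100700 − ½·805.2·10.23² − 805.2·9.81·2.595 = 38050 Pa.

P_top = 38.05 kPa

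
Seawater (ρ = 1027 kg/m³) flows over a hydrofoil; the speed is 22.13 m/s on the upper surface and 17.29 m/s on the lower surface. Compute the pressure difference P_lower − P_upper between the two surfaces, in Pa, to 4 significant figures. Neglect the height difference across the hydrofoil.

ΔP = 97970 Pa

With negligible Δh, P + ½ρv² is constant, so P_low − P_up = ½ρ(v_up² − v_low²).
ΔP = ½·1027·(22.13² − 17.29²) = 97970 Pa.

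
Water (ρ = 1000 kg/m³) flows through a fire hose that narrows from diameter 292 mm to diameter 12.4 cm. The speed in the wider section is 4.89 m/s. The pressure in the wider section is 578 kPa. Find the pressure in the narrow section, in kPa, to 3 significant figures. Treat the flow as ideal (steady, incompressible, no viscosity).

P₂ ≈ 222 kPa

Mass conservation (A₁v₁ = A₂v₂) gives v₂ = 4.89 × 670/121 = 27.1 m/s.
Along the horizontal streamline, P + ½ρv² is constant.
P₂ = P₁ − ½ρ(v₂² − v₁²) = 578000 − ½·1000·(27.1² − 4.89²) = 578000 − 356000 = 222000 Pa.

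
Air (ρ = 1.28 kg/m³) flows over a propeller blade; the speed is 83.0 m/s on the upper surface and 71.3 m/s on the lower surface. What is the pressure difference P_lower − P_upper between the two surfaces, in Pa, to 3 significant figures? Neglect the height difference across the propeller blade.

The pressure is lower where the speed is higher: ΔP = ½ρ(v_up² − v_low²).
ΔP = ½·1.28·(83.0² − 71.3²) = 1160 Pa.

1160 Pa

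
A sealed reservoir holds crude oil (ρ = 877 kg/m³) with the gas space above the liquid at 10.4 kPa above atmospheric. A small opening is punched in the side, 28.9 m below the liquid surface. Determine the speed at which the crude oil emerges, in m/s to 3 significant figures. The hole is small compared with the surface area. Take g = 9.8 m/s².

v ≈ 24.3 m/s

Take point 1 at the surface (v₁ ≈ 0) and point 2 at the hole (at atmospheric pressure). Bernoulli: P₁ + ρg h = P_atm + ½ρv₂².
With P₁ − P_atm = 10400 Pa, v₂ = √(2gh + 2ΔP/ρ) = √(2·9.8·28.9 + 2·10400/877) = 24.3 m/s.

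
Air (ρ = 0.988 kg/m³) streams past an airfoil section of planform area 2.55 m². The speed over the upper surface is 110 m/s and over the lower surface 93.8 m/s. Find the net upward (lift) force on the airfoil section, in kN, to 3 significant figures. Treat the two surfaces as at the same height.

F ≈ 4.16 kN

From P + ½ρv² = const at equal height, P_low − P_up = ½ρ(v_up² − v_low²).
ΔP = ½·0.988·(110² − 93.8²) = 1630 Pa.
Lift = ΔP · A = 1630 × 2.55 = 4160 N.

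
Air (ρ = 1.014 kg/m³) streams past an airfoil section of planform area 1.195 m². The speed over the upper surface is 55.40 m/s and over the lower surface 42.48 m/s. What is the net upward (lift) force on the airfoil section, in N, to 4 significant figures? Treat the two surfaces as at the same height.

The faster flow above has the lower pressure; Bernoulli (same height) gives ΔP = ½ρ(v_up² − v_low²).
ΔP = ½·1.014·(55.40² − 42.48²) = 641.2 Pa.
Lift = ΔP · A = 641.2 × 1.195 = 766.2 N.

F ≈ 766.2 N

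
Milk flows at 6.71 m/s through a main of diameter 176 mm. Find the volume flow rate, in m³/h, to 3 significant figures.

Q = A·v = 0.0243 m² × 6.71 m/s = 0.163 m³/s.
Converting: 0.163 m³/s × 3600 = 588 m³/h.

588 m³/h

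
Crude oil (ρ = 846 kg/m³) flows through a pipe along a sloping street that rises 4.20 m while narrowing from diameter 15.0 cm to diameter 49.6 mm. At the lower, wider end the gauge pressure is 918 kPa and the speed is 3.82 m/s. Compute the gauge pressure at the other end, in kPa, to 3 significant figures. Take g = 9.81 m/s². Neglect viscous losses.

The volume flow rate is constant, so v₂ = (A₁/A₂)v₁ = (177/19.3)·3.82 = 34.9 m/s.
Bernoulli: P₁ + ½ρv₁² + ρg h₁ = P₂ + ½ρv₂² + ρg h₂, so P₂ = P₁ + ½ρ(v₁² − v₂²) − ρg(h₂ − h₁).
P₂ = 918000 + ½·846·(3.82² − 34.9²) − 846·9.81·(+4.20) = 918000 + (-510000) − (34900) = 373000 Pa.

373 kPa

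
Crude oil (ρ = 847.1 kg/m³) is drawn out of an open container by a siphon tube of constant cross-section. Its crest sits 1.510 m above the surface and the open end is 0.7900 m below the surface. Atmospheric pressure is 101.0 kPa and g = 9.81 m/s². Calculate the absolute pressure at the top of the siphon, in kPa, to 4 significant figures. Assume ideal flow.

P_top = 81.89 kPa

From the surface to the outlet (both open to atmosphere, surface at rest): v = √(2g·h_out) = √(2·9.81·0.7900) = 3.937 m/s.
With constant cross-section the crest speed equals v; applying Bernoulli from the surface up to the crest, P_top = P_atm − ½ρv² − ρg·h_top.
P_top = 101000 − ½·847.1·3.937² − 847.1·9.81·1.510 = 81890 Pa.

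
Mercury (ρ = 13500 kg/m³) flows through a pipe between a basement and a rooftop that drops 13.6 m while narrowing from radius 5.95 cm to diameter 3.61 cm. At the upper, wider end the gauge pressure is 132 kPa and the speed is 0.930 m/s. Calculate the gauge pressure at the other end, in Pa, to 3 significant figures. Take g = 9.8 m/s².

1250000 Pa

Continuity gives A₁v₁ = A₂v₂, so v₂ = (111 cm²)/(10.2 cm²) × 0.930 m/s = 10.1 m/s.
Bernoulli: P₁ + ½ρv₁² + ρg h₁ = P₂ + ½ρv₂² + ρg h₂, so P₂ = P₁ + ½ρ(v₁² − v₂²) − ρg(h₂ − h₁).
P₂ = 132000 + ½·13500·(0.930² − 10.1²) − 13500·9.8·(−13.6) = 132000 + (-683000) − (-1800000) = 1250000 Pa.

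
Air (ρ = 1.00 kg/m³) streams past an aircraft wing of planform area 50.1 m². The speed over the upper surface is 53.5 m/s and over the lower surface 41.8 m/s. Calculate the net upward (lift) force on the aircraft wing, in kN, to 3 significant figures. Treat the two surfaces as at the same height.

F ≈ 27.9 kN

With equal heights on the two surfaces, Bernoulli gives P_lower − P_upper = ½ρ(v_upper² − v_lower²).
ΔP = ½·1.00·(53.5² − 41.8²) = 558 Pa.
Lift = ΔP · A = 558 × 50.1 = 27900 N.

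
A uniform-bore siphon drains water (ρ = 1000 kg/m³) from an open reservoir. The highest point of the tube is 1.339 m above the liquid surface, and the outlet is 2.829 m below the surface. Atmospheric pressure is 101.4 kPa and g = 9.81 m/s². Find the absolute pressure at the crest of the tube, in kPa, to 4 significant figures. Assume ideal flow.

P_top = 60.51 kPa

From the surface to the outlet (both open to atmosphere, surface at rest): v = √(2g·h_out) = √(2·9.81·2.829) = 7.450 m/s.
With constant cross-section the crest speed equals v; applying Bernoulli from the surface up to the crest, P_top = P_atm − ½ρv² − ρg·h_top.
P_top = 101400 − ½·1000·7.450² − 1000·9.81·1.339 = 60510 Pa.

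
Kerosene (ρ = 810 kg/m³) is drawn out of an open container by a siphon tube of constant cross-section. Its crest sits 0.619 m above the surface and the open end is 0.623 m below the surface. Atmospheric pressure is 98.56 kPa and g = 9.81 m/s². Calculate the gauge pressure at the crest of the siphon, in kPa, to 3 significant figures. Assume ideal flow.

From the surface to the outlet (both open to atmosphere, surface at rest): v = √(2g·h_out) = √(2·9.81·0.623) = 3.50 m/s.
The bore is uniform, so the speed at the crest is the same v. Bernoulli surface→crest: P_atm = P_top + ½ρv² + ρg·h_top.
P_top = 98560 − ½·810·3.50² − 810·9.81·0.619 = 88700 Pa. So P_gauge = P_top − P_atm = -9870 Pa.

P_gauge ≈ -9.87 kPa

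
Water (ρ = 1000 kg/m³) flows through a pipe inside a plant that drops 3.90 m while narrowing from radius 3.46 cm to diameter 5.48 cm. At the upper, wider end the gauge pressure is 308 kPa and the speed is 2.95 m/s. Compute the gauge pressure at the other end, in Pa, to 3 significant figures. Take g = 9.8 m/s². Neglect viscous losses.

By continuity, v₂ = v₁·A₁/A₂ = 2.95·(37.6/23.6) = 4.70 m/s.
Applying Bernoulli between the two ends and solving for P₂: P₂ = P₁ + ½ρ(v₁² − v₂²) − ρgΔh.
P₂ = 308000 + ½·1000·(2.95² − 4.70²) − 1000·9.8·(−3.90) = 308000 + (-6710) − (-38200) = 340000 Pa.

P₂ = 340000 Pa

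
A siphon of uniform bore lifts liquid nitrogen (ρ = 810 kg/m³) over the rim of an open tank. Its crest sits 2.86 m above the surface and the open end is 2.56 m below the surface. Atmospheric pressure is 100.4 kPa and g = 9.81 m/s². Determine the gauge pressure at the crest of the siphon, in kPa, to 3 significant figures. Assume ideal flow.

-43.1 kPa

Bernoulli surface→outlet gives ½v² = g·h_out, so v = √(2·9.81·2.56) = 7.09 m/s.
With constant cross-section the crest speed equals v; applying Bernoulli from the surface up to the crest, P_top = P_atm − ½ρv² − ρg·h_top.
P_top = 100400 − ½·810·7.09² − 810·9.81·2.86 = 57300 Pa. So P_gauge = P_top − P_atm = -43100 Pa.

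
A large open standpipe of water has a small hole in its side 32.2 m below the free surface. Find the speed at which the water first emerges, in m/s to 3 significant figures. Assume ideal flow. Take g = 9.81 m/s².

With the surface at rest and both surface and jet at atmospheric pressure, Bernoulli gives ρg h = ½ρv², so v = √(2gh) = √(2·9.81·32.2) = 25.1 m/s.

25.1 m/s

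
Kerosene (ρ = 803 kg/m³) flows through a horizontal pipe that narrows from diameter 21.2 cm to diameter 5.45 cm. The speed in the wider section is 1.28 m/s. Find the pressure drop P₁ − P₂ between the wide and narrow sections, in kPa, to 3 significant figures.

By continuity, v₂ = v₁·A₁/A₂ = 1.28·(353/23.3) = 19.4 m/s.
Along the horizontal streamline, P + ½ρv² is constant.
P₁ − P₂ = ½·803·(19.4² − 1.28²) = ½·803·373 = 150000 Pa.

ΔP = 150 kPa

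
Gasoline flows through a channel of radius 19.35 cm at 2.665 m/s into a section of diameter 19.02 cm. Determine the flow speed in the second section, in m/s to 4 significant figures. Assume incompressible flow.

v₂ ≈ 11.03 m/s

Continuity gives A₁v₁ = A₂v₂, so v₂ = (1176 cm²)/(284.1 cm²) × 2.665 m/s = 11.03 m/s.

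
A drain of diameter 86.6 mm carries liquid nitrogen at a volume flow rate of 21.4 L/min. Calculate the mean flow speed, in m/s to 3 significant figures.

v ≈ 0.0606 m/s

Q = 21.4 L/min = 0.000357 m³/s.
v = Q/A = 0.000357 / 0.00589 = 0.0606 m/s.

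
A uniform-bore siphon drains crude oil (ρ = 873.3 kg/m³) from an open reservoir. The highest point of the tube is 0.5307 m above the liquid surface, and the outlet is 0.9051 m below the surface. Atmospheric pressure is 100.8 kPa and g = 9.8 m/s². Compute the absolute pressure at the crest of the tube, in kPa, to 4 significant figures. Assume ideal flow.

88.51 kPa

From the surface to the outlet (both open to atmosphere, surface at rest): v = √(2g·h_out) = √(2·9.8·0.9051) = 4.212 m/s.
Continuity keeps v the same throughout the tube; from surface to crest, P_atm + 0 = P_top + ½ρv² + ρg·h_top.
P_top = 100800 − ½·873.3·4.212² − 873.3·9.8·0.5307 = 88510 Pa.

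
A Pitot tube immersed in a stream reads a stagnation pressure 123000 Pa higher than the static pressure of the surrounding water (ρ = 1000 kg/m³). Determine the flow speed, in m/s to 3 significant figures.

15.7 m/s

The dynamic pressure equals the rise in static pressure at the stagnation point: ΔP = ½ρv².
v = √(2ΔP/ρ) = √(2·123000/1000) = 15.7 m/s.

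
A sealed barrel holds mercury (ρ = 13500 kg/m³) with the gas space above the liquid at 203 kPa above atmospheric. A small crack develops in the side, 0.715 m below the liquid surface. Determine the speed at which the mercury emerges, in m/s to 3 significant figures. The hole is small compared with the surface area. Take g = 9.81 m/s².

Take point 1 at the surface (v₁ ≈ 0) and point 2 at the hole (at atmospheric pressure). Bernoulli: P₁ + ρg h = P_atm + ½ρv₂².
With P₁ − P_atm = 203000 Pa, v₂ = √(2gh + 2ΔP/ρ) = √(2·9.81·0.715 + 2·203000/13500) = 6.64 m/s.

v ≈ 6.64 m/s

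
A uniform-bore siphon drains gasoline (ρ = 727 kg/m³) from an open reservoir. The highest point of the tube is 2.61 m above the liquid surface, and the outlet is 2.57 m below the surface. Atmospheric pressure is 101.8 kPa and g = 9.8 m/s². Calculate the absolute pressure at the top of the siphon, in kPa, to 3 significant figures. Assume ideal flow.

P_top ≈ 64.9 kPa

From the surface to the outlet (both open to atmosphere, surface at rest): v = √(2g·h_out) = √(2·9.8·2.57) = 7.10 m/s.
Continuity keeps v the same throughout the tube; from surface to crest, P_atm + 0 = P_top + ½ρv² + ρg·h_top.
P_top = 101800 − ½·727·7.10² − 727·9.8·2.61 = 64900 Pa.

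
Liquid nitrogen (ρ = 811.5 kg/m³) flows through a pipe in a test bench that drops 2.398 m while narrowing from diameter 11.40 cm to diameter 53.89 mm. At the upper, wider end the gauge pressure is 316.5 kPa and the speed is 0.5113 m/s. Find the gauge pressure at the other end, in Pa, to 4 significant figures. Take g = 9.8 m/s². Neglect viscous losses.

P₂ ≈ 333600 Pa

The volume flow rate is constant, so v₂ = (A₁/A₂)v₁ = (102.1/22.81)·0.5113 = 2.288 m/s.
Energy conservation along the streamline gives P₂ = P₁ − ½ρ(v₂² − v₁²) − ρg(h₂ − h₁).
P₂ = 316500 + ½·811.5·(0.5113² − 2.288²) − 811.5·9.8·(−2.398) = 316500 + (-2018) − (-19070) = 333600 Pa.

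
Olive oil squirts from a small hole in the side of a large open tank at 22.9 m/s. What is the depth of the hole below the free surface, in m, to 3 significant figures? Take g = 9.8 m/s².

26.8 m

Torricelli: v = √(2gh), so h = v²/(2g).
h = 22.9²/(2·9.8) = 524/19.60 = 26.8 m.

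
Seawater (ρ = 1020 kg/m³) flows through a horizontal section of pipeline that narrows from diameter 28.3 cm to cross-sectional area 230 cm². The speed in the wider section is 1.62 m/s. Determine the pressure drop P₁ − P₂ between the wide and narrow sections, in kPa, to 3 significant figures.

Continuity gives A₁v₁ = A₂v₂, so v₂ = (629 cm²)/(230 cm²) × 1.62 m/s = 4.43 m/s.
The pipe is horizontal, so Bernoulli reduces to P₁ + ½ρv₁² = P₂ + ½ρv₂².
P₁ − P₂ = ½·1020·(4.43² − 1.62²) = ½·1020·17.0 = 8670 Pa.

ΔP = 8.67 kPa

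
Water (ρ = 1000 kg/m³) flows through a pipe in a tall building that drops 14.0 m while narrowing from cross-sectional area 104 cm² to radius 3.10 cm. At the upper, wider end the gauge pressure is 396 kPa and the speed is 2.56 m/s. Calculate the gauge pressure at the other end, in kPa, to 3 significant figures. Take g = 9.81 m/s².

By continuity, v₂ = v₁·A₁/A₂ = 2.56·(104/30.2) = 8.82 m/s.
Applying Bernoulli between the two ends and solving for P₂: P₂ = P₁ + ½ρ(v₁² − v₂²) − ρgΔh.
P₂ = 396000 + ½·1000·(2.56² − 8.82²) − 1000·9.81·(−14.0) = 396000 + (-35600) − (-137000) = 498000 Pa.

P₂ ≈ 498 kPa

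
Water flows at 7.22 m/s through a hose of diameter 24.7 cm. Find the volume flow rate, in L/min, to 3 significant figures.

Q = A·v = 0.0479 m² × 7.22 m/s = 0.346 m³/s.
Converting: 0.346 m³/s × 60000 = 20800 L/min.

Q ≈ 20800 L/min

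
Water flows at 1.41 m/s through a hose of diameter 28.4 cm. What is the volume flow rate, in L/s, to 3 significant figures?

Q = A·v = 0.0633 m² × 1.41 m/s = 0.0893 m³/s.
Converting: 0.0893 m³/s × 1000 = 89.3 L/s.

Q ≈ 89.3 L/s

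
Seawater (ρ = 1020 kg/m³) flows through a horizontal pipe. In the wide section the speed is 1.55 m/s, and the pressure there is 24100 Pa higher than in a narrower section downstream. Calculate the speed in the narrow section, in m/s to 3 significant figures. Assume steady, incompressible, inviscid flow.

With h₁ = h₂, rearranging Bernoulli gives v₂ = √(v₁² + 2ΔP/ρ).
v₂ = √(1.55² + 2·24100/1020) = √(2.40 + 47.3) = 7.05 m/s.

v₂ = 7.05 m/s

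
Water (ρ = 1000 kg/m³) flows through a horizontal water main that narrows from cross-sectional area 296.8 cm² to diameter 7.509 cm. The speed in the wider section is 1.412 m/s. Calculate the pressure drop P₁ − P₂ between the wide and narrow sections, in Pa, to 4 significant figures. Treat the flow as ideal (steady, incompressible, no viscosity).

ΔP = 43780 Pa

By continuity, v₂ = v₁·A₁/A₂ = 1.412·(296.8/44.28) = 9.463 m/s.
With no height change, Bernoulli's equation is P₁ + ½ρv₁² = P₂ + ½ρv₂².
P₁ − P₂ = ½·1000·(9.463² − 1.412²) = ½·1000·87.56 = 43780 Pa.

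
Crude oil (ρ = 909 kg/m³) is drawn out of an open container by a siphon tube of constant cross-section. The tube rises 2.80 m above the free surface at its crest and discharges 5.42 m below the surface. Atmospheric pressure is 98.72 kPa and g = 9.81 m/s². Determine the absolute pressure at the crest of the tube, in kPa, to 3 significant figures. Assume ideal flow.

25.4 kPa

From the surface to the outlet (both open to atmosphere, surface at rest): v = √(2g·h_out) = √(2·9.81·5.42) = 10.3 m/s.
Continuity keeps v the same throughout the tube; from surface to crest, P_atm + 0 = P_top + ½ρv² + ρg·h_top.
P_top = 98720 − ½·909·10.3² − 909·9.81·2.80 = 25400 Pa.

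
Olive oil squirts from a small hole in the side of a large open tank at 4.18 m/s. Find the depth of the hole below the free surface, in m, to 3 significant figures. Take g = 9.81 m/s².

Torricelli: v = √(2gh), so h = v²/(2g).
h = 4.18²/(2·9.81) = 17.5/19.62 = 0.891 m.

0.891 m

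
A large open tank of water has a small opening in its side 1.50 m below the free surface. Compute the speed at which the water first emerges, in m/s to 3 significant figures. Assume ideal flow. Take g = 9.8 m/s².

The surface is effectively still and both ends are open, so ½v² = gh and v = √(2·9.8·1.50) = 5.42 m/s.

v ≈ 5.42 m/s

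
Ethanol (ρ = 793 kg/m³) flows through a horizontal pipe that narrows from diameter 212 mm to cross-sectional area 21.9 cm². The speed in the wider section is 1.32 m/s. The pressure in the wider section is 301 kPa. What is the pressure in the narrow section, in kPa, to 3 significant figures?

P₂ ≈ 122 kPa

Mass conservation (A₁v₁ = A₂v₂) gives v₂ = 1.32 × 353/21.9 = 21.3 m/s.
With no height change, Bernoulli's equation is P₁ + ½ρv₁² = P₂ + ½ρv₂².
P₂ = P₁ − ½ρ(v₂² − v₁²) = 301000 − ½·793·(21.3² − 1.32²) = 301000 − 179000 = 122000 Pa.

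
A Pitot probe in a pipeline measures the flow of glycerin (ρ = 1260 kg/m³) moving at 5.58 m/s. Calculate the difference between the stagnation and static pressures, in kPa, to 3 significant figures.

Bernoulli between the free stream and the stagnation point: ½ρv² = P_stag − P_static.
ΔP = ½·1260·5.58² = 19600 Pa.

ΔP ≈ 19.6 kPa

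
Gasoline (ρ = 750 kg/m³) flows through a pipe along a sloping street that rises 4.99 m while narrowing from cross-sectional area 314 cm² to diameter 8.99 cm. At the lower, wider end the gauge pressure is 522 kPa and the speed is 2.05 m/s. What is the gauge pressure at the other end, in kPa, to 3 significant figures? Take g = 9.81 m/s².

448 kPa

Mass conservation (A₁v₁ = A₂v₂) gives v₂ = 2.05 × 314/63.5 = 10.1 m/s.
Energy conservation along the streamline gives P₂ = P₁ − ½ρ(v₂² − v₁²) − ρg(h₂ − h₁).
P₂ = 522000 + ½·750·(2.05² − 10.1²) − 750·9.81·(+4.99) = 522000 + (-37000) − (36700) = 448000 Pa.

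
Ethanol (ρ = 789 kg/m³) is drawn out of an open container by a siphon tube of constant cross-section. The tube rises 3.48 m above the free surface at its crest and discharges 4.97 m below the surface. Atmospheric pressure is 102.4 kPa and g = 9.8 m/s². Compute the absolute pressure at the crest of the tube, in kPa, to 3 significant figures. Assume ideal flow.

The outlet speed comes from Torricelli: v = √(2g·4.97) = 9.87 m/s.
The bore is uniform, so the speed at the crest is the same v. Bernoulli surface→crest: P_atm = P_top + ½ρv² + ρg·h_top.
P_top = 102400 − ½·789·9.87² − 789·9.8·3.48 = 37100 Pa.

37.1 kPa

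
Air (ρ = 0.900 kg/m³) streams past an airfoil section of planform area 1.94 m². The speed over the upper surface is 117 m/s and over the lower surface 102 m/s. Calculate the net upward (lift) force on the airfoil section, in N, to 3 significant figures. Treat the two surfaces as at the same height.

With equal heights on the two surfaces, Bernoulli gives P_lower − P_upper = ½ρ(v_upper² − v_lower²).
ΔP = ½·0.900·(117² − 102²) = 1480 Pa.
Lift = ΔP · A = 1480 × 1.94 = 2870 N.

F ≈ 2870 N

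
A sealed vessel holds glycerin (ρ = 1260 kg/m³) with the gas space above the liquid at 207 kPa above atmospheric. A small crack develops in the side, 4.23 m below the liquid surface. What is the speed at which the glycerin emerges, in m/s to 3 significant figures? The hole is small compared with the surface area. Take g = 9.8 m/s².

Take point 1 at the surface (v₁ ≈ 0) and point 2 at the hole (at atmospheric pressure). Bernoulli: P₁ + ρg h = P_atm + ½ρv₂².
With P₁ − P_atm = 207000 Pa, v₂ = √(2gh + 2ΔP/ρ) = √(2·9.8·4.23 + 2·207000/1260) = 20.3 m/s.

v ≈ 20.3 m/s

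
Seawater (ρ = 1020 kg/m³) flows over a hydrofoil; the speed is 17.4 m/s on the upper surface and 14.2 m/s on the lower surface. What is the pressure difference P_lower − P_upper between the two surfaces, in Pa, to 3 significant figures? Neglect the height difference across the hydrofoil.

ΔP ≈ 51600 Pa

The pressure is lower where the speed is higher: ΔP = ½ρ(v_up² − v_low²).
ΔP = ½·1020·(17.4² − 14.2²) = 51600 Pa.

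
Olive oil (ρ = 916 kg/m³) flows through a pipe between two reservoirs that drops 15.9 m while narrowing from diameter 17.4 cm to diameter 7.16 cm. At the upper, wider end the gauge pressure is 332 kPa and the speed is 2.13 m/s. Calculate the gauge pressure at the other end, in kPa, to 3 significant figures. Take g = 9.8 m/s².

P₂ = 404 kPa

By continuity, v₂ = v₁·A₁/A₂ = 2.13·(238/40.3) = 12.6 m/s.
Applying Bernoulli between the two ends and solving for P₂: P₂ = P₁ + ½ρ(v₁² − v₂²) − ρgΔh.
P₂ = 332000 + ½·916·(2.13² − 12.6²) − 916·9.8·(−15.9) = 332000 + (-70400) − (-143000) = 404000 Pa.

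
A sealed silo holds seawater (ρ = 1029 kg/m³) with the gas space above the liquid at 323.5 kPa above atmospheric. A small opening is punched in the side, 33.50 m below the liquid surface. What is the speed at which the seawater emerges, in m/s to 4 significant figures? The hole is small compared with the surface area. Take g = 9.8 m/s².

Take point 1 at the surface (v₁ ≈ 0) and point 2 at the hole (at atmospheric pressure). Bernoulli: P₁ + ρg h = P_atm + ½ρv₂².
With P₁ − P_atm = 323500 Pa, v₂ = √(2gh + 2ΔP/ρ) = √(2·9.8·33.50 + 2·323500/1029) = 35.85 m/s.

v = 35.85 m/s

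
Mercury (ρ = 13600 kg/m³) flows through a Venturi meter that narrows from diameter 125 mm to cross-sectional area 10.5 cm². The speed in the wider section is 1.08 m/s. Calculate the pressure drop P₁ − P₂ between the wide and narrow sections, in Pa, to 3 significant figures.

The volume flow rate is constant, so v₂ = (A₁/A₂)v₁ = (123/10.5)·1.08 = 12.6 m/s.
Bernoulli (h₁ = h₂): P₁ − P₂ = ½ρ(v₂² − v₁²).
P₁ − P₂ = ½·13600·(12.6² − 1.08²) = ½·13600·158 = 1080000 Pa.

ΔP ≈ 1080000 Pa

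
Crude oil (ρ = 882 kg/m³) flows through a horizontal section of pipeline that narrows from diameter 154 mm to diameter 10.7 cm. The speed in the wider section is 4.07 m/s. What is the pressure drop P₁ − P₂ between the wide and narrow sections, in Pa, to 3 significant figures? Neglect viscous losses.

24000 Pa

By continuity, v₂ = v₁·A₁/A₂ = 4.07·(186/89.9) = 8.43 m/s.
Along the horizontal streamline, P + ½ρv² is constant.
P₁ − P₂ = ½·882·(8.43² − 4.07²) = ½·882·54.5 = 24000 Pa.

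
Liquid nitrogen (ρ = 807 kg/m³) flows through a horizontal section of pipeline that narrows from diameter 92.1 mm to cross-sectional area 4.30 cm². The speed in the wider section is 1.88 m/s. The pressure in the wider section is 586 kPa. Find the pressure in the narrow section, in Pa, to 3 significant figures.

245000 Pa

The volume flow rate is constant, so v₂ = (A₁/A₂)v₁ = (66.6/4.30)·1.88 = 29.1 m/s.
Bernoulli (h₁ = h₂): P₁ − P₂ = ½ρ(v₂² − v₁²).
P₂ = P₁ − ½ρ(v₂² − v₁²) = 586000 − ½·807·(29.1² − 1.88²) = 586000 − 341000 = 245000 Pa.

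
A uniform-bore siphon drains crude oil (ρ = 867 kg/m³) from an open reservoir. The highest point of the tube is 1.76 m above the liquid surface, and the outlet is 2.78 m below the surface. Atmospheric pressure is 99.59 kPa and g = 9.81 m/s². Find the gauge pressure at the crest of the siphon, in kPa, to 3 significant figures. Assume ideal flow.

P_gauge ≈ -38.6 kPa

From the surface to the outlet (both open to atmosphere, surface at rest): v = √(2g·h_out) = √(2·9.81·2.78) = 7.39 m/s.
The bore is uniform, so the speed at the crest is the same v. Bernoulli surface→crest: P_atm = P_top + ½ρv² + ρg·h_top.
P_top = 99590 − ½·867·7.39² − 867·9.81·1.76 = 61000 Pa. So P_gauge = P_top − P_atm = -38600 Pa.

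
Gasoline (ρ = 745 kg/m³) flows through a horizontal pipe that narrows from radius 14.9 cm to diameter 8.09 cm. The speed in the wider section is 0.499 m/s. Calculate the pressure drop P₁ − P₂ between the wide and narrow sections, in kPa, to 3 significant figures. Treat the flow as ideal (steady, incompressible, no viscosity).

ΔP = 17.0 kPa

The volume flow rate is constant, so v₂ = (A₁/A₂)v₁ = (697/51.4)·0.499 = 6.77 m/s.
The pipe is horizontal, so Bernoulli reduces to P₁ + ½ρv₁² = P₂ + ½ρv₂².
P₁ − P₂ = ½·745·(6.77² − 0.499²) = ½·745·45.6 = 17000 Pa.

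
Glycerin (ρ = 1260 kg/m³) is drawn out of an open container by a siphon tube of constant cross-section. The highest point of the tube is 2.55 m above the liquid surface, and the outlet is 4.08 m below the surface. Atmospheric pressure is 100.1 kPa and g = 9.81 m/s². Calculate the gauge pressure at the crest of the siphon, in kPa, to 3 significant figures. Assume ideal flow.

-82.0 kPa

From the surface to the outlet (both open to atmosphere, surface at rest): v = √(2g·h_out) = √(2·9.81·4.08) = 8.95 m/s.
With constant cross-section the crest speed equals v; applying Bernoulli from the surface up to the crest, P_top = P_atm − ½ρv² − ρg·h_top.
P_top = 100100 − ½·1260·8.95² − 1260·9.81·2.55 = 18100 Pa. So P_gauge = P_top − P_atm = -82000 Pa.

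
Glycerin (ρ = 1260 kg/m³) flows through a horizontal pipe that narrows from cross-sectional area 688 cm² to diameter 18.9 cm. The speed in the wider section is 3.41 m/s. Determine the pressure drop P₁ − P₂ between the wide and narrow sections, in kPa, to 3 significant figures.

By continuity, v₂ = v₁·A₁/A₂ = 3.41·(688/281) = 8.36 m/s.
Bernoulli (h₁ = h₂): P₁ − P₂ = ½ρ(v₂² − v₁²).
P₁ − P₂ = ½·1260·(8.36² − 3.41²) = ½·1260·58.3 = 36700 Pa.

ΔP = 36.7 kPa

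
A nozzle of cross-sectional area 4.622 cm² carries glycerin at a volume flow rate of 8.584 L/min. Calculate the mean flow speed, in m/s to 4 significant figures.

Q = 8.584 L/min = 0.0001431 m³/s.
v = Q/A = 0.0001431 / 0.0004622 = 0.3095 m/s.

v ≈ 0.3095 m/s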